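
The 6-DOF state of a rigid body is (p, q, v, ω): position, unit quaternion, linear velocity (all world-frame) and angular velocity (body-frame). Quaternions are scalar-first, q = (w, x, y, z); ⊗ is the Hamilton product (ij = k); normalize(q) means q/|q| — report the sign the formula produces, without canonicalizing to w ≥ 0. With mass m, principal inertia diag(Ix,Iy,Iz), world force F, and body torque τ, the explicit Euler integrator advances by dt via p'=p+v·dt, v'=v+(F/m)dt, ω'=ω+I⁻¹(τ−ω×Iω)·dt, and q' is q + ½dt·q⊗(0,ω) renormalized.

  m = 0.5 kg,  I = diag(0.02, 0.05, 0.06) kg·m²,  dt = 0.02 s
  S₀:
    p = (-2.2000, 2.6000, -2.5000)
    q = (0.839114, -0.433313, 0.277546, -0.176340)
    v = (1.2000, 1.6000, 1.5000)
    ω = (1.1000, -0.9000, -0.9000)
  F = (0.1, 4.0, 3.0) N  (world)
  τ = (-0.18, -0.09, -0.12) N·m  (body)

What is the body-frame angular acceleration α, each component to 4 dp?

ω×(Iω) gyroscopic = (0.0081, 0.0396, -0.0297)
(τ − ω×Iω)/I = (-9.4050, -2.5920, -1.5050)

α = (-9.4050, -2.5920, -1.5050)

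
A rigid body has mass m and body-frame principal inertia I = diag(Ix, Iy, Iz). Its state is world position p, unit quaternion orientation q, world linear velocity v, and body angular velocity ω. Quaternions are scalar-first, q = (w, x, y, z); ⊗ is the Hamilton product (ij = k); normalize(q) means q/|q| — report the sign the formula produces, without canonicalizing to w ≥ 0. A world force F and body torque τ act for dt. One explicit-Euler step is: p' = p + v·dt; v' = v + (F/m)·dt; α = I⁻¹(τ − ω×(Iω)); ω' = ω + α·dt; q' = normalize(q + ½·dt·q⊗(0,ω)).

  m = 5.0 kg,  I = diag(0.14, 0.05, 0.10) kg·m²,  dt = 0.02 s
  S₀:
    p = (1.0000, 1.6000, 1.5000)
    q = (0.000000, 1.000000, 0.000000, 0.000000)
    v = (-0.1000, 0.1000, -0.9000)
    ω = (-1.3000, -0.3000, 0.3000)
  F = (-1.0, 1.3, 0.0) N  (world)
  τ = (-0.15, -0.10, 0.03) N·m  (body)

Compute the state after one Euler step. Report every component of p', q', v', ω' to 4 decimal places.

α = I⁻¹(τ − ω×Iω) = (-1.0393, -1.6880, 0.6510)
new body rate ω' = (-1.3208, -0.3338, 0.3130)
q⊗(0,ω) = (1.3000000, 0.0000000, -0.3000000, -0.3000000)
q + ½dt·q⊗(0,ω), renormalized = (0.0130, 0.9999, -0.0030, -0.0030)
a = (-0.2000, 0.2600, 0.0000)
new position p' = (0.9980, 1.6020, 1.4820)
new velocity v' = (-0.1040, 0.1052, -0.9000)

p' = (0.9980, 1.6020, 1.4820)
q' = (0.0130, 0.9999, -0.0030, -0.0030)
v' = (-0.1040, 0.1052, -0.9000)
ω' = (-1.3208, -0.3338, 0.3130)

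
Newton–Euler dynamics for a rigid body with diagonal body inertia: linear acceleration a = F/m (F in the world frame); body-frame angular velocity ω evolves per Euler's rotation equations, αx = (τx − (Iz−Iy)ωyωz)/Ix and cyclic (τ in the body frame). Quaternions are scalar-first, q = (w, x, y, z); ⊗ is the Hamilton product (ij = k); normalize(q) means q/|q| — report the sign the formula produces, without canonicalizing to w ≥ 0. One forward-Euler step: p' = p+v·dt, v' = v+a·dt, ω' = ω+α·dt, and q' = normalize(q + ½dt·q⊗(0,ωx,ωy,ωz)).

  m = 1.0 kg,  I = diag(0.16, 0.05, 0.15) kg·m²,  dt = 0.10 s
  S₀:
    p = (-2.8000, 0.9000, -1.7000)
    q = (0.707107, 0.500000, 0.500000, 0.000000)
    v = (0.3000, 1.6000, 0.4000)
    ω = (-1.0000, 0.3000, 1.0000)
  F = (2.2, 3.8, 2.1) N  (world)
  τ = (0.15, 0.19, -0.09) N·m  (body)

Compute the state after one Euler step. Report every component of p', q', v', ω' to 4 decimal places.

p' = (-2.7700, 1.0600, -1.6600)
q' = (0.7227, 0.4884, 0.4843, 0.0677)
v' = (0.5200, 1.9800, 0.6100)
ω' = (-0.9250, 0.7000, 0.9180)

p' = p + v·dt = (-2.7700, 1.0600, -1.6600)
v + (F/m)dt = (0.5200, 1.9800, 0.6100)
α = I⁻¹(τ − ω×Iω) = (0.7500, 4.0000, -0.8200)
new body rate ω' = (-0.9250, 0.7000, 0.9180)
Hamilton product q⊗(0,ω) = (0.3500000, -0.2071070, -0.2878679, 1.3571070)
updated quaternion q' = (0.7227, 0.4884, 0.4843, 0.0677)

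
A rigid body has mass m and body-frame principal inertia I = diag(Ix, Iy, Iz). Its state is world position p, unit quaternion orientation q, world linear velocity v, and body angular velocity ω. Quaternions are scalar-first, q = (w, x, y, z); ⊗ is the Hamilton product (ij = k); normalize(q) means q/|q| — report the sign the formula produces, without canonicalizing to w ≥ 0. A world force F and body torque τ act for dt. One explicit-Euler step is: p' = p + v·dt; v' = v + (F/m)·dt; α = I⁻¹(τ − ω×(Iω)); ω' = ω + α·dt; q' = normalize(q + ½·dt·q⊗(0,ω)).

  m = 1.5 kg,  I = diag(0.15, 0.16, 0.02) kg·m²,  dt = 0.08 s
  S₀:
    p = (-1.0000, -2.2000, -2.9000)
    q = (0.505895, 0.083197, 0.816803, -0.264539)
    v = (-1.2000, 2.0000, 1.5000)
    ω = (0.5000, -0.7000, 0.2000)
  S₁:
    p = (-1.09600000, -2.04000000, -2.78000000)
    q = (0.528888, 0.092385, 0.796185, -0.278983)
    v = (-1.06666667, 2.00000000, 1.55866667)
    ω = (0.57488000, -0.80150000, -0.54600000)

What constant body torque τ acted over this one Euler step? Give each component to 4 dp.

ω₁ − ω₀ = (0.07488000, -0.10150000, -0.74600000)
precession coupling = (0.0196, 0.0130, -0.0035)
τ = I·(Δω/dt) + ω₀×(Iω₀) = (0.1600, -0.1900, -0.1900)

τ = (0.1600, -0.1900, -0.1900)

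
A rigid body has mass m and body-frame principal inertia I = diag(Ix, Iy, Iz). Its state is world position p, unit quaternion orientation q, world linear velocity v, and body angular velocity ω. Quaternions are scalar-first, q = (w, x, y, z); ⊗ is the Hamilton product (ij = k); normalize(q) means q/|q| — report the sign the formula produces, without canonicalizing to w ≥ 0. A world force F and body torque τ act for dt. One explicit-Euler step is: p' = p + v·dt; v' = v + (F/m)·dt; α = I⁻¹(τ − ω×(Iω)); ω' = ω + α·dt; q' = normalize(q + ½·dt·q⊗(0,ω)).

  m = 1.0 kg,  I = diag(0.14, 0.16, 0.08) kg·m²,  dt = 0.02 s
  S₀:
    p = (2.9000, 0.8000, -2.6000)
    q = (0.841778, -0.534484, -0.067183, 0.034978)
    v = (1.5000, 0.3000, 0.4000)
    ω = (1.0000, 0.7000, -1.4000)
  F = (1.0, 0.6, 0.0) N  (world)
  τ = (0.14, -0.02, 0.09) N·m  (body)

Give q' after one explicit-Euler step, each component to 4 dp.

q' = (0.8479, -0.5253, -0.0684, 0.0201)

2q̇ = q⊗(0,ω) = (0.6304813, 0.9113496, -0.1240550, -1.4854450)
updated quaternion q' = (0.8479, -0.5253, -0.0684, 0.0201)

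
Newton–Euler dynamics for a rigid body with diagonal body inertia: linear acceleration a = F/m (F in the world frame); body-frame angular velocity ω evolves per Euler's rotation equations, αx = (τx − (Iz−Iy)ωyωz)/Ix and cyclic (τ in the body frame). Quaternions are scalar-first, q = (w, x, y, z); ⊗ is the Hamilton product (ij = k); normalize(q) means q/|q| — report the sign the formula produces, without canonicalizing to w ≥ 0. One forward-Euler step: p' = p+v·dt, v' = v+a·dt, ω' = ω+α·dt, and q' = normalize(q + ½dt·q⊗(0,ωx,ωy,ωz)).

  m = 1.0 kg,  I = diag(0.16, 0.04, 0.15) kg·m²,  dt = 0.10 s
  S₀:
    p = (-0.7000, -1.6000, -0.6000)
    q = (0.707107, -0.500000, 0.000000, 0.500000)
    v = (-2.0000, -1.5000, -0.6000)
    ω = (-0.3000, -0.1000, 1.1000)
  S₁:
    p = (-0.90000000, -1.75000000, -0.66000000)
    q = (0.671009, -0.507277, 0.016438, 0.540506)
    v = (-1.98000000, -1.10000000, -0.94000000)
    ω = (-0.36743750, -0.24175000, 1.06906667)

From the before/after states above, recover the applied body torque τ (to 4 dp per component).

Δω = ω₁−ω₀ = (-0.06743750, -0.14175000, -0.03093333)
gyro term ω₀×Iω₀ = (-0.0121, -0.0033, -0.0036)
I·α + gyro = (-0.1200, -0.0600, -0.0500)

τ = (-0.1200, -0.0600, -0.0500)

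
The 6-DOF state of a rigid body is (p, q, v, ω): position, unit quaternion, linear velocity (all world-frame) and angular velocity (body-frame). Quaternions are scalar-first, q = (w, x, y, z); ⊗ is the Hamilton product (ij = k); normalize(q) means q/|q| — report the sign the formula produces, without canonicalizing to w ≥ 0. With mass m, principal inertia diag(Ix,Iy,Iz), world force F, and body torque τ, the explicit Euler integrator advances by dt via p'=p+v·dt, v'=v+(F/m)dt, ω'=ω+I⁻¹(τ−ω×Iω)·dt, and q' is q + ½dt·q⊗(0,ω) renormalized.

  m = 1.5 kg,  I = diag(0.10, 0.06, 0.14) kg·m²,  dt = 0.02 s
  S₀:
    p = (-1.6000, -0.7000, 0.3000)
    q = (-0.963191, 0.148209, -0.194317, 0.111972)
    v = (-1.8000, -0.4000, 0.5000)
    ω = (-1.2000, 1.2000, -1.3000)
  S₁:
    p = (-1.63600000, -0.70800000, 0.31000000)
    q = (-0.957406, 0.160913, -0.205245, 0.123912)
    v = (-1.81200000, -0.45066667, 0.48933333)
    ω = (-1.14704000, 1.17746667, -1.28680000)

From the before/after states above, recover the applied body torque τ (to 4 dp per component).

Δω = ω₁−ω₀ = (0.05296000, -0.02253333, 0.01320000)
ω₀×(Iω₀) = (-0.1248, -0.0624, 0.0576)
τ = I·(Δω/dt) + ω₀×(Iω₀) = (0.1400, -0.1300, 0.1500)

τ = (0.1400, -0.1300, 0.1500)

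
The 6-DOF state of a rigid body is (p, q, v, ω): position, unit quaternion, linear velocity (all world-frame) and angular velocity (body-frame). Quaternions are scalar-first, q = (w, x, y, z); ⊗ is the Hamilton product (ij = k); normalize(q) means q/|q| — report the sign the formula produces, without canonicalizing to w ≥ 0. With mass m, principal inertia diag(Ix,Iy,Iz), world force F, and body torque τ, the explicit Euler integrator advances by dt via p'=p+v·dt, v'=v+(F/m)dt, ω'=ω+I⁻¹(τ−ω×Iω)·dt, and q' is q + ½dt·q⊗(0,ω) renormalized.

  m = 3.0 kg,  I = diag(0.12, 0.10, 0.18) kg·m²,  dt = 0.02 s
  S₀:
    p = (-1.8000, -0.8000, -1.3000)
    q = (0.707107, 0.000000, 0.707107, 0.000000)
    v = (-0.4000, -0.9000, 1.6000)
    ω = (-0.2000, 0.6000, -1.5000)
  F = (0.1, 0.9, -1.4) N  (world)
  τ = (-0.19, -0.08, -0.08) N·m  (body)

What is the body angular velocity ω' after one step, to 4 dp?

gyro term ω×Iω = (-0.0720, -0.0180, 0.0024)
angular accel α = (-0.9833, -0.6200, -0.4578)
ω' = ω + α·dt = (-0.2197, 0.5876, -1.5092)

ω' = (-0.2197, 0.5876, -1.5092)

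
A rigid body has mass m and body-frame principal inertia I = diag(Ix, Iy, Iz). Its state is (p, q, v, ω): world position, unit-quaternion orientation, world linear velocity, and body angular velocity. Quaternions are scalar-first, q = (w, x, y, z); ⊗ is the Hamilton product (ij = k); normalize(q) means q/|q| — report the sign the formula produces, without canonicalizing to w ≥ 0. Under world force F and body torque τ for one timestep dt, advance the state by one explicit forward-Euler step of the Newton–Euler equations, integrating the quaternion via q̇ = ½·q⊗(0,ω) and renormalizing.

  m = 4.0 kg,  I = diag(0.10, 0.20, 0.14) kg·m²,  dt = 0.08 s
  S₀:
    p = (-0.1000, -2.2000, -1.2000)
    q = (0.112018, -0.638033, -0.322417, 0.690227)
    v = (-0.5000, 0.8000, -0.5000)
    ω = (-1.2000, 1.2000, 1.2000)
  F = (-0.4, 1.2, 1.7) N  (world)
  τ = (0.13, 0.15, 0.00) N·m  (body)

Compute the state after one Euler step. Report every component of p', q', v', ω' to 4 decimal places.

precession coupling ω×(Iω) = (-0.0864, 0.0576, -0.1440)
α = I⁻¹(τ − ω×Iω) = (2.1640, 0.4620, 1.0286)
ω + α·dt = (-1.0269, 1.2370, 1.2823)
2q̇ = q⊗(0,ω) = (-1.2070116, -1.3495944, 0.0717888, -1.0181184)
q' = normalize(q + ½dt·q⊗(0,ω)) = (0.0635, -0.6896, -0.3184, 0.6473)
linear accel F/m = (-0.1000, 0.3000, 0.4250)
new position p' = (-0.1400, -2.1360, -1.2400)
v' = v + a·dt = (-0.5080, 0.8240, -0.4660)

p' = (-0.1400, -2.1360, -1.2400)
q' = (0.0635, -0.6896, -0.3184, 0.6473)
v' = (-0.5080, 0.8240, -0.4660)
ω' = (-1.0269, 1.2370, 1.2823)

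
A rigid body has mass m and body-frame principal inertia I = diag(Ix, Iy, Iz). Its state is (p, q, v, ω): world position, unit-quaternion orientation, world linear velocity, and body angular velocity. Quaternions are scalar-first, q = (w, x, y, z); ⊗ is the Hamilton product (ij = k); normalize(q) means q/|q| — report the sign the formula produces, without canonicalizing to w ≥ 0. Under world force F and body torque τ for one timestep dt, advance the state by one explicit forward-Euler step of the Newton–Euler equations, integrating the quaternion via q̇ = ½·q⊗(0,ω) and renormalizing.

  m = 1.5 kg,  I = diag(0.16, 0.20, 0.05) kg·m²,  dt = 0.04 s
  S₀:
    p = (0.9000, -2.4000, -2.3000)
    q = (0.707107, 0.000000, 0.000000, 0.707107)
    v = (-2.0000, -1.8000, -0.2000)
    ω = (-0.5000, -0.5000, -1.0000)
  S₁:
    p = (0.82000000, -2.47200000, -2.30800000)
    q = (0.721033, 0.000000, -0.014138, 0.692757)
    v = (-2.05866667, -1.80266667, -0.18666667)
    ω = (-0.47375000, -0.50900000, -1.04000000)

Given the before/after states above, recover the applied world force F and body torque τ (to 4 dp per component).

F = (-2.2000, -0.1000, 0.5000)
τ = (0.0300, 0.0100, -0.0400)

Δv = v₁−v₀ = (-0.05866667, -0.00266667, 0.01333333)
applied force F = (-2.2000, -0.1000, 0.5000)
rate change Δω = (0.02625000, -0.00900000, -0.04000000)
gyro term ω₀×Iω₀ = (-0.0750, 0.0550, 0.0100)
I·α + gyro = (0.0300, 0.0100, -0.0400)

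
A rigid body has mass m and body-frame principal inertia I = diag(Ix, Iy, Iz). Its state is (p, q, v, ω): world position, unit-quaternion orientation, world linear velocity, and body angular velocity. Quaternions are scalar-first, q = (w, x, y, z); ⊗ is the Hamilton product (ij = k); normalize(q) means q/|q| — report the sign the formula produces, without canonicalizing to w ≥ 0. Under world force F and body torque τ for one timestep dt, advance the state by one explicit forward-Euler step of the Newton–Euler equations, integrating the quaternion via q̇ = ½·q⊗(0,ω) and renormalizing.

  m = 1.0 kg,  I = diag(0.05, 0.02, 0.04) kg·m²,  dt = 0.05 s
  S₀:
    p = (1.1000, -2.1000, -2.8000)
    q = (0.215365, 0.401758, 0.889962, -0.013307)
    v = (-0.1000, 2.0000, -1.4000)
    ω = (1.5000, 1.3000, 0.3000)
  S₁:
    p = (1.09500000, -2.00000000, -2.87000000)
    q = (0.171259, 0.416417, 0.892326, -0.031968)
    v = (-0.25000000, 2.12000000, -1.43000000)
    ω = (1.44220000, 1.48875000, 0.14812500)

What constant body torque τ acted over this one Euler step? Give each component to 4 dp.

τ = (-0.0500, 0.0800, -0.1800)

rate change Δω = (-0.05780000, 0.18875000, -0.15187500)
gyro term ω₀×Iω₀ = (0.0078, 0.0045, -0.0585)
applied torque τ = (-0.0500, 0.0800, -0.1800)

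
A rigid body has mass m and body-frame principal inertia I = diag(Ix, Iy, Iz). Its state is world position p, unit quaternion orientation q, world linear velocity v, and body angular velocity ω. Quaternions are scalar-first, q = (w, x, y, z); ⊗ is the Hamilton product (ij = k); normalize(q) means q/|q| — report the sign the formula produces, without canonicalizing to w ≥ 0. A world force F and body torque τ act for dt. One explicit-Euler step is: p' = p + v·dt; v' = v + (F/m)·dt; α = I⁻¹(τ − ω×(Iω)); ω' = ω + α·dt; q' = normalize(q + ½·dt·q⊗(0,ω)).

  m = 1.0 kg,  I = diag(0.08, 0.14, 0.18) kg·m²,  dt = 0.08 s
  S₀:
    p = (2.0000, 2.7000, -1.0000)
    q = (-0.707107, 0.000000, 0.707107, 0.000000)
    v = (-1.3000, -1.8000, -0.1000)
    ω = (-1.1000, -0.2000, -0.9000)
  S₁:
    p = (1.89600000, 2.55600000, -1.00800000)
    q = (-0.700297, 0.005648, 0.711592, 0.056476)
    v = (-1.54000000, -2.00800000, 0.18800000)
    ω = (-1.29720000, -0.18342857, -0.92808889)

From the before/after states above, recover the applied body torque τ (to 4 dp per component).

τ = (-0.1900, -0.0700, -0.0500)

ω₁ − ω₀ = (-0.19720000, 0.01657143, -0.02808889)
ω₀×(Iω₀) = (0.0072, -0.0990, 0.0132)
τ = I·(Δω/dt) + ω₀×(Iω₀) = (-0.1900, -0.0700, -0.0500)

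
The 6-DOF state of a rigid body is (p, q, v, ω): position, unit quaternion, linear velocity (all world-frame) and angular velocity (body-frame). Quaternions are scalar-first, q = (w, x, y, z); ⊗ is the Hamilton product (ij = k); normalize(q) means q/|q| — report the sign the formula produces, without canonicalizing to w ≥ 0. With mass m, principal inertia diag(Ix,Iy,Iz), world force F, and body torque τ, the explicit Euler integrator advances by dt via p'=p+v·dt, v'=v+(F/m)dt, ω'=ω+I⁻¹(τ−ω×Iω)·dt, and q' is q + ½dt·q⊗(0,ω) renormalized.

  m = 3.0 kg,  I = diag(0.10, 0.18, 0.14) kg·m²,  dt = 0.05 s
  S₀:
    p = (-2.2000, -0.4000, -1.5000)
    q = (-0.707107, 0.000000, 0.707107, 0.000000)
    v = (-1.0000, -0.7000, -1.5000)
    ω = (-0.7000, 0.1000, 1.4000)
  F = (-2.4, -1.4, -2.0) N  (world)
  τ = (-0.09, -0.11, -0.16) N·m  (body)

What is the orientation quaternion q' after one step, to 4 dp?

2q̇ = q⊗(0,ω) = (-0.0707107, 1.4849247, -0.0707107, -0.4949749)
q' = normalize(q + ½dt·q⊗(0,ω)) = (-0.7083, 0.0371, 0.7048, -0.0124)

q' = (-0.7083, 0.0371, 0.7048, -0.0124)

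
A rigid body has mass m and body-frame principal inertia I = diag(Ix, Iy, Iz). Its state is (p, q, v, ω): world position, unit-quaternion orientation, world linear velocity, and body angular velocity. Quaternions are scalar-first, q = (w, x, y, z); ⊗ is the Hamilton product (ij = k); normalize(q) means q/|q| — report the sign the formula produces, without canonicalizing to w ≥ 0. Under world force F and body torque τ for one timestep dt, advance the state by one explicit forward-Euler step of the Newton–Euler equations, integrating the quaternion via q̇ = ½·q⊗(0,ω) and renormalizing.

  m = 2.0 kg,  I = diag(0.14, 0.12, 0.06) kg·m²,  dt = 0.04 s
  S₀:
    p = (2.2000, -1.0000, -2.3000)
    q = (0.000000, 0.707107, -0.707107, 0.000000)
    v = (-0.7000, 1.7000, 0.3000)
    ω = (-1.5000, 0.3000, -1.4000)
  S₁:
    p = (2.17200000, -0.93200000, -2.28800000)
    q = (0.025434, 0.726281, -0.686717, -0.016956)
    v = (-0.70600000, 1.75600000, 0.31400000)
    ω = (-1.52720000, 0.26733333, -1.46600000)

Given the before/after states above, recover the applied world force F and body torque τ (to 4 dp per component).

F = (-0.3000, 2.8000, 0.7000)
τ = (-0.0700, 0.0700, -0.0900)

ω₁ − ω₀ = (-0.02720000, -0.03266667, -0.06600000)
applied torque τ = (-0.0700, 0.0700, -0.0900)
Δv = v₁−v₀ = (-0.00600000, 0.05600000, 0.01400000)
applied force F = (-0.3000, 2.8000, 0.7000)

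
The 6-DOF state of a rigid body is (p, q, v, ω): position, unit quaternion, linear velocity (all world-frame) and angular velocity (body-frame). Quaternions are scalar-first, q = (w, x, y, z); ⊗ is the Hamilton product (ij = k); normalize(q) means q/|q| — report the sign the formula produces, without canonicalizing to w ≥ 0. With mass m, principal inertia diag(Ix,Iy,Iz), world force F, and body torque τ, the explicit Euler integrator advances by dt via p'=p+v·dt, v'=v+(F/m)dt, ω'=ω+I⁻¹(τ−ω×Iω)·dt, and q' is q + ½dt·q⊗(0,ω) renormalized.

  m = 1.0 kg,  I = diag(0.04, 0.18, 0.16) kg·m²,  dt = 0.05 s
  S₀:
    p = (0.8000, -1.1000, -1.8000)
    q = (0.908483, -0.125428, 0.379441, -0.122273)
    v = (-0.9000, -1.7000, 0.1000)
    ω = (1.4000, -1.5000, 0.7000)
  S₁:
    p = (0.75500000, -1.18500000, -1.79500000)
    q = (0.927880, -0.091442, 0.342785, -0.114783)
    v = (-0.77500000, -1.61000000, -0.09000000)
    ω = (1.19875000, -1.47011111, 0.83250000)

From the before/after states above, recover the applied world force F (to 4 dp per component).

Δv = v₁−v₀ = (0.12500000, 0.09000000, -0.19000000)
m·(v₁−v₀)/dt = (2.5000, 1.8000, -3.8000)

F = (2.5000, 1.8000, -3.8000)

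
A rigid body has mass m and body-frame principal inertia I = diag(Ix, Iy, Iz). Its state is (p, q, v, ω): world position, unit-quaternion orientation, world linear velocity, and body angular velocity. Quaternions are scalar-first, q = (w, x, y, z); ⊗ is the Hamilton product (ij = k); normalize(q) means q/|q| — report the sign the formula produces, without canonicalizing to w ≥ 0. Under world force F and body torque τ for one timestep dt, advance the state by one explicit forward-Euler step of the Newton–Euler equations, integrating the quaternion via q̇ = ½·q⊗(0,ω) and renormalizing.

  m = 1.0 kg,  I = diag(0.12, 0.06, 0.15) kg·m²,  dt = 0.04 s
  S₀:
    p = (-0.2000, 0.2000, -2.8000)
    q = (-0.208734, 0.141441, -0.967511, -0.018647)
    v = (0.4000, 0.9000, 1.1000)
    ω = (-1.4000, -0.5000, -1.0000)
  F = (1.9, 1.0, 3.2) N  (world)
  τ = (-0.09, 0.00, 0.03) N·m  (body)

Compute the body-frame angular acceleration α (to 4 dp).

α = (-1.1250, 0.7000, 0.4800)

gyro term ω×Iω = (0.0450, -0.0420, -0.0420)
angular accel α = (-1.1250, 0.7000, 0.4800)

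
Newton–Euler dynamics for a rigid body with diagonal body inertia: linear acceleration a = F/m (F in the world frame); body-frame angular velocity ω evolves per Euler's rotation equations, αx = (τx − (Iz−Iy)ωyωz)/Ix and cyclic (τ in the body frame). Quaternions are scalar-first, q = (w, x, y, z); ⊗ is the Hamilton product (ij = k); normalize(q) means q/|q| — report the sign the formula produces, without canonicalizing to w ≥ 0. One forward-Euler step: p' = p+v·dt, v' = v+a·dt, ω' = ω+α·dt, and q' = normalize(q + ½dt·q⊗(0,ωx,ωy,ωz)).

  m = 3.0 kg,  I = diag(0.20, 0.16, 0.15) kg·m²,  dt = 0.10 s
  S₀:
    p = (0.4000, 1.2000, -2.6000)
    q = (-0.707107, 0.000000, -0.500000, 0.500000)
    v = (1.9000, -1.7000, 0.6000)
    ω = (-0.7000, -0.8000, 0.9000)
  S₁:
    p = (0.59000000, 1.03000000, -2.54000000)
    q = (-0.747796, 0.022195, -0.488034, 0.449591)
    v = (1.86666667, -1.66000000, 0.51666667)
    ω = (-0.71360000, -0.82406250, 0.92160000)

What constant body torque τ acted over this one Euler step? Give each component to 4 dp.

rate change Δω = (-0.01360000, -0.02406250, 0.02160000)
ω₀×(Iω₀) = (0.0072, -0.0315, -0.0224)
τ = I·(Δω/dt) + ω₀×(Iω₀) = (-0.0200, -0.0700, 0.0100)

τ = (-0.0200, -0.0700, 0.0100)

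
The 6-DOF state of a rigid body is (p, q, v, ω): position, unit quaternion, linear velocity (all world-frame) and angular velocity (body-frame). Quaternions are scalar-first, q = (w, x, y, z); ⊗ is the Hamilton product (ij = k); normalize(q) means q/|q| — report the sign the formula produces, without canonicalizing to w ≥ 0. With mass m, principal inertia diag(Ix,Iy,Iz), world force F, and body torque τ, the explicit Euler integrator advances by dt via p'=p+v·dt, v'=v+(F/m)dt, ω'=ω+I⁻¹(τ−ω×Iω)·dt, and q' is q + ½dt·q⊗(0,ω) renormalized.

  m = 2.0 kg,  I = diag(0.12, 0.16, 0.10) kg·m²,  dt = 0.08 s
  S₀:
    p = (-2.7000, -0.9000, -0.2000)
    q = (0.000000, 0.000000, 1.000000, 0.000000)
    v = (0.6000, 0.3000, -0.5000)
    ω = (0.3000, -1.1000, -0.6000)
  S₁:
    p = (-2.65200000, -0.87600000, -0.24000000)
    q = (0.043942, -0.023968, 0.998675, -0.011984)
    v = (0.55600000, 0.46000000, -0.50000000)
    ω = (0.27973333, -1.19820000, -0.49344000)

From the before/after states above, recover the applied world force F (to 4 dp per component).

F = (-1.1000, 4.0000, 0.0000)

v₁ − v₀ = (-0.04400000, 0.16000000, 0.00000000)
m·(v₁−v₀)/dt = (-1.1000, 4.0000, 0.0000)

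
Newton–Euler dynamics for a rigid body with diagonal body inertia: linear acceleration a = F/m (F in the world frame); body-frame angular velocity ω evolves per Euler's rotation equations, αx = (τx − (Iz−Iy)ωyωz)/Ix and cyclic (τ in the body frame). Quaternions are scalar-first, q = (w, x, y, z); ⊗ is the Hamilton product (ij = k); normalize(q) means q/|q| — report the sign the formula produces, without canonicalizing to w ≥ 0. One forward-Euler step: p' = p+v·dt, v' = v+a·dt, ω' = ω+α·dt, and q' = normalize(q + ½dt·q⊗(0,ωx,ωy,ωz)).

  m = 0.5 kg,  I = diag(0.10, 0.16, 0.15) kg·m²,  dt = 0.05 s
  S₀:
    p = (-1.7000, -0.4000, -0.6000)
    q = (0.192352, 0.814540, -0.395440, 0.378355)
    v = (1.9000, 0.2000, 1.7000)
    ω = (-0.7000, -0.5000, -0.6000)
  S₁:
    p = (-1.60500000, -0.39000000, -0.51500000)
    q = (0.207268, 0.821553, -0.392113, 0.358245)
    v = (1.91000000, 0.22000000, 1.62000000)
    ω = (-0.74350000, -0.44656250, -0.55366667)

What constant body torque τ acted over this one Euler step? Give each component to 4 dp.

Δω = ω₁−ω₀ = (-0.04350000, 0.05343750, 0.04633333)
I·α + gyro = (-0.0900, 0.1500, 0.1600)

τ = (-0.0900, 0.1500, 0.1600)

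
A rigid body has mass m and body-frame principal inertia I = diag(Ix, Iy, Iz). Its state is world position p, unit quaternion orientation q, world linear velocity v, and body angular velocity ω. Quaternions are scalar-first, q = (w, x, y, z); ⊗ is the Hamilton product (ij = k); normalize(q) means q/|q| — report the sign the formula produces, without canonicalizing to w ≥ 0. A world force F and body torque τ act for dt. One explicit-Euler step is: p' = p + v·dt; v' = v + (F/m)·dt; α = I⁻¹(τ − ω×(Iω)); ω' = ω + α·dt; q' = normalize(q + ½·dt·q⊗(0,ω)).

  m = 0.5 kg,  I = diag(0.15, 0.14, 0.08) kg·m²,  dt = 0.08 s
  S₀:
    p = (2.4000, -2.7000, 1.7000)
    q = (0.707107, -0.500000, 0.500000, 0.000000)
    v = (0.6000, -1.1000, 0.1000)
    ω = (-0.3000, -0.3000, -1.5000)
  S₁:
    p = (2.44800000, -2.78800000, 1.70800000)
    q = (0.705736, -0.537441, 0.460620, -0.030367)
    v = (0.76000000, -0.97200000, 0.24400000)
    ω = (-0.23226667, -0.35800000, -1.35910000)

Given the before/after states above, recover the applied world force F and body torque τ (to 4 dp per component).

v₁ − v₀ = (0.16000000, 0.12800000, 0.14400000)
applied force F = (1.0000, 0.8000, 0.9000)
rate change Δω = (0.06773333, -0.05800000, 0.14090000)
ω₀×(Iω₀) = (-0.0270, 0.0315, -0.0009)
τ = I·(Δω/dt) + ω₀×(Iω₀) = (0.1000, -0.0700, 0.1400)

F = (1.0000, 0.8000, 0.9000)
τ = (0.1000, -0.0700, 0.1400)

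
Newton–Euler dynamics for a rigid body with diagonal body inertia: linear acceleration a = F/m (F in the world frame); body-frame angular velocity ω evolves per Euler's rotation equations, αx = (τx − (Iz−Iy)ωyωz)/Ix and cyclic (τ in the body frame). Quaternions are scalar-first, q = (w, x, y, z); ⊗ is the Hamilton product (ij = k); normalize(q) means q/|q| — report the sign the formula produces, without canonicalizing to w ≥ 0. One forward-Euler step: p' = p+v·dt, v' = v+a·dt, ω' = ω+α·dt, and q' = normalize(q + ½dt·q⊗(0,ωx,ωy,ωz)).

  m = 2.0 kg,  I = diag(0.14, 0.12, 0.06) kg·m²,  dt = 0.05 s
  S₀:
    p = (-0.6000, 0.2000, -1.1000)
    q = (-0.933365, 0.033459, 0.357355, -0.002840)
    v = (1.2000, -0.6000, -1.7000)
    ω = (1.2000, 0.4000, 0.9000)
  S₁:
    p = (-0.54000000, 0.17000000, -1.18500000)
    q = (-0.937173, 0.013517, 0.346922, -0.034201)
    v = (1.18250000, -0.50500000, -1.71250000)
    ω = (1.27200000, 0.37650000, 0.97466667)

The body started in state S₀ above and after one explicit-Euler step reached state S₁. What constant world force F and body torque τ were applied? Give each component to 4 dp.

ω₁ − ω₀ = (0.07200000, -0.02350000, 0.07466667)
τ = I·(Δω/dt) + ω₀×(Iω₀) = (0.1800, 0.0300, 0.0800)
Δv = v₁−v₀ = (-0.01750000, 0.09500000, -0.01250000)
F = m·Δv/dt = (-0.7000, 3.8000, -0.5000)

F = (-0.7000, 3.8000, -0.5000)
τ = (0.1800, 0.0300, 0.0800)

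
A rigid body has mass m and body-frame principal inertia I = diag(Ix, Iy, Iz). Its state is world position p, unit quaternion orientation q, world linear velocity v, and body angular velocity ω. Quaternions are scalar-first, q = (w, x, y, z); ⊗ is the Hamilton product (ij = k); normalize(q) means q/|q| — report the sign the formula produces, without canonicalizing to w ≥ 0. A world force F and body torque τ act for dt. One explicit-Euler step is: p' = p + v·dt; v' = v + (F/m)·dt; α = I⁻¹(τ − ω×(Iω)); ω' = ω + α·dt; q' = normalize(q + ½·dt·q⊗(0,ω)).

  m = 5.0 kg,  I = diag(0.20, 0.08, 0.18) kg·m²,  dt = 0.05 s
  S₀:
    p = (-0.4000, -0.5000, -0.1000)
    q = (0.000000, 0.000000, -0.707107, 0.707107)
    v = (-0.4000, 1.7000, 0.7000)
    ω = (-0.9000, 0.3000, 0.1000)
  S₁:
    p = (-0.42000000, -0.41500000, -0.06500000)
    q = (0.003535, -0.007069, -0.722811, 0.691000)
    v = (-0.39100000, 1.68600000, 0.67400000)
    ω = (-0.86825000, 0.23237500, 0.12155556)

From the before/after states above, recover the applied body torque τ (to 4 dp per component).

τ = (0.1300, -0.1100, 0.1100)

ω₁ − ω₀ = (0.03175000, -0.06762500, 0.02155556)
precession coupling = (0.0030, -0.0018, 0.0324)
I·α + gyro = (0.1300, -0.1100, 0.1100)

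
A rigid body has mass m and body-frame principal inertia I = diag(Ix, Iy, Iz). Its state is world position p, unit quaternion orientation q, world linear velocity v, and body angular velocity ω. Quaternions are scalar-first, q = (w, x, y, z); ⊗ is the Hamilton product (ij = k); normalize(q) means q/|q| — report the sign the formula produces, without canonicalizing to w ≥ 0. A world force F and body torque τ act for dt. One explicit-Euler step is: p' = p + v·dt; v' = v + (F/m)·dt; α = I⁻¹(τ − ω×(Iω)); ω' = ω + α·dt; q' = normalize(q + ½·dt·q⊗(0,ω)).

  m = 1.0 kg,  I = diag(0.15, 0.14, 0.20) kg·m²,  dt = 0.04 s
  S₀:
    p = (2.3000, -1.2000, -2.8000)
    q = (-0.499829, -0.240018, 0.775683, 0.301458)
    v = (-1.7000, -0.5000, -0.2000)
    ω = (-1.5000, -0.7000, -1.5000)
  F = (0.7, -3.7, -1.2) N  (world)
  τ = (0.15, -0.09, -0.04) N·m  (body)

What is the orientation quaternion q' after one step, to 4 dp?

Hamilton product q⊗(0,ω) = (0.6351381, -0.2027604, -0.4623337, 2.0812806)
q + ½dt·q⊗(0,ω), renormalized = (-0.4866, -0.2438, 0.7657, 0.3427)

q' = (-0.4866, -0.2438, 0.7657, 0.3427)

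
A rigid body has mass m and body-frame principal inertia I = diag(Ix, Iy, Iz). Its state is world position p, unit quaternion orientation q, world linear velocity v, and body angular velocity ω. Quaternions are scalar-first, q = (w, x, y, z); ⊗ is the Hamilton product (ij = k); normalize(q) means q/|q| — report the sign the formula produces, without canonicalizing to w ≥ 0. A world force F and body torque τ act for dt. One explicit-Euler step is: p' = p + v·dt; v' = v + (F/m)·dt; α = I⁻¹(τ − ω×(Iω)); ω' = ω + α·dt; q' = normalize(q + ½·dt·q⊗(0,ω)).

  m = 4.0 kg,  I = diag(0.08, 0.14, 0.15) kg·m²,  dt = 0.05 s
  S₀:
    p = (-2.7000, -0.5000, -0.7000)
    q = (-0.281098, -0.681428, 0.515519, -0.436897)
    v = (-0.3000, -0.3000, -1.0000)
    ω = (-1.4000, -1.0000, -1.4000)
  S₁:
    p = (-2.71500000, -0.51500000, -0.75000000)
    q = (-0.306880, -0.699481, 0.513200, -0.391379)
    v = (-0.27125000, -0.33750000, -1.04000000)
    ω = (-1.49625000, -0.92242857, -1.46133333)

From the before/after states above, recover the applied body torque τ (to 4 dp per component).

Δω = ω₁−ω₀ = (-0.09625000, 0.07757143, -0.06133333)
applied torque τ = (-0.1400, 0.0800, -0.1000)

τ = (-0.1400, 0.0800, -0.1000)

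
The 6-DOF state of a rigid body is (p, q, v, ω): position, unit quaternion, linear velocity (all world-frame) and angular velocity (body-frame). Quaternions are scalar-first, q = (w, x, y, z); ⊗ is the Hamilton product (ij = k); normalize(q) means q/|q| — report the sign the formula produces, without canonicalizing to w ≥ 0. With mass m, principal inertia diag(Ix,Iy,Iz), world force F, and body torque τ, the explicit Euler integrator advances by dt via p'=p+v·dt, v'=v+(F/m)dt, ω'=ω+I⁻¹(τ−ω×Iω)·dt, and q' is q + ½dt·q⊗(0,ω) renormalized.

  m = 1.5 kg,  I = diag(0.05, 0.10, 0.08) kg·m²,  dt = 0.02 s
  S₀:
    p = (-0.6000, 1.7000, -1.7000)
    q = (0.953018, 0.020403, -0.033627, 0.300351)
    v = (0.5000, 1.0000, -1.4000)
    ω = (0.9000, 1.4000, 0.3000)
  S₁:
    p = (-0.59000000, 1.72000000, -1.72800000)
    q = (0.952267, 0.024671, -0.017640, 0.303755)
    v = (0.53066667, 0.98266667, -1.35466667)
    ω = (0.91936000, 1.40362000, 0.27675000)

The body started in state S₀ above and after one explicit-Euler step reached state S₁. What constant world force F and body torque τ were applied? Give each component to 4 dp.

F = (2.3000, -1.3000, 3.4000)
τ = (0.0400, 0.0100, -0.0300)

rate change Δω = (0.01936000, 0.00362000, -0.02325000)
gyro term ω₀×Iω₀ = (-0.0084, -0.0081, 0.0630)
I·α + gyro = (0.0400, 0.0100, -0.0300)
Δv = v₁−v₀ = (0.03066667, -0.01733333, 0.04533333)
F = m·Δv/dt = (2.3000, -1.3000, 3.4000)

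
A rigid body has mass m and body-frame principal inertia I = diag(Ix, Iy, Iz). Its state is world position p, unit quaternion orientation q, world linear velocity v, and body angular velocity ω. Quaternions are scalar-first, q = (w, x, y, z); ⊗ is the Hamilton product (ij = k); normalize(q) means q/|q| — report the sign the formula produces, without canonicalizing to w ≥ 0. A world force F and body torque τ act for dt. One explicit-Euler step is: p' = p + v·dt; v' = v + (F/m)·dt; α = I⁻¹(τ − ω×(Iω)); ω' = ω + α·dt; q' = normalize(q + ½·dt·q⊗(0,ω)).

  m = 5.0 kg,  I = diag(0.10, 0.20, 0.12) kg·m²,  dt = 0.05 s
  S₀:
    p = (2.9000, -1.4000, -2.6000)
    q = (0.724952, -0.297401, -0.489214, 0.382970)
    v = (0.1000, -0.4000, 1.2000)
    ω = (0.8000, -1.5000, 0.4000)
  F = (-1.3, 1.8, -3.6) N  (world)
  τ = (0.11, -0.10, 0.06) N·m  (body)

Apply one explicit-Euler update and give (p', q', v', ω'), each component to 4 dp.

p' = (2.9050, -1.4200, -2.5400)
q' = (0.7081, -0.2732, -0.5053, 0.4108)
v' = (0.0870, -0.3820, 1.1640)
ω' = (0.8310, -1.5234, 0.4750)

precession coupling ω×(Iω) = (0.0480, -0.0064, -0.1200)
(τ − ω×Iω)/I = (0.6200, -0.4680, 1.5000)
ω + α·dt = (0.8310, -1.5234, 0.4750)
Hamilton product q⊗(0,ω) = (-0.6490882, 0.9587310, -0.6620916, 1.1274535)
updated quaternion q' = (0.7081, -0.2732, -0.5053, 0.4108)
p + v·dt = (2.9050, -1.4200, -2.5400)
new velocity v' = (0.0870, -0.3820, 1.1640)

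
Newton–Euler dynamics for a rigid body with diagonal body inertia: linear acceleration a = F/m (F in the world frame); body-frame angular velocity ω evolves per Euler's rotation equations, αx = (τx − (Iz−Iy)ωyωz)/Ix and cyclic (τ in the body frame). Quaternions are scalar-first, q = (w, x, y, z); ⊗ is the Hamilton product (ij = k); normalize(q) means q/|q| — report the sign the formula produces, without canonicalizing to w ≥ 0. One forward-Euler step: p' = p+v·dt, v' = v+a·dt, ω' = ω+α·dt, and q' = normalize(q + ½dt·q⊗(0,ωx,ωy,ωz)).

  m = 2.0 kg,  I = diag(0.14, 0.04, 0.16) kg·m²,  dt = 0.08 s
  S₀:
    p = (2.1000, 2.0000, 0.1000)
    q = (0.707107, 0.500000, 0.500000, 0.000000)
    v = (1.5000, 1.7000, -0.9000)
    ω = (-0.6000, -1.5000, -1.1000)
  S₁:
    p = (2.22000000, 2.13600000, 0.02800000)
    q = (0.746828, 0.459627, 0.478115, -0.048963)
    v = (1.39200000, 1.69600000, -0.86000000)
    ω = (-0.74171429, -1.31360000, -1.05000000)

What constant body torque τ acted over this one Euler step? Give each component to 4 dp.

rate change Δω = (-0.14171429, 0.18640000, 0.05000000)
gyro term ω₀×Iω₀ = (0.1980, -0.0132, -0.0900)
I·α + gyro = (-0.0500, 0.0800, 0.0100)

τ = (-0.0500, 0.0800, 0.0100)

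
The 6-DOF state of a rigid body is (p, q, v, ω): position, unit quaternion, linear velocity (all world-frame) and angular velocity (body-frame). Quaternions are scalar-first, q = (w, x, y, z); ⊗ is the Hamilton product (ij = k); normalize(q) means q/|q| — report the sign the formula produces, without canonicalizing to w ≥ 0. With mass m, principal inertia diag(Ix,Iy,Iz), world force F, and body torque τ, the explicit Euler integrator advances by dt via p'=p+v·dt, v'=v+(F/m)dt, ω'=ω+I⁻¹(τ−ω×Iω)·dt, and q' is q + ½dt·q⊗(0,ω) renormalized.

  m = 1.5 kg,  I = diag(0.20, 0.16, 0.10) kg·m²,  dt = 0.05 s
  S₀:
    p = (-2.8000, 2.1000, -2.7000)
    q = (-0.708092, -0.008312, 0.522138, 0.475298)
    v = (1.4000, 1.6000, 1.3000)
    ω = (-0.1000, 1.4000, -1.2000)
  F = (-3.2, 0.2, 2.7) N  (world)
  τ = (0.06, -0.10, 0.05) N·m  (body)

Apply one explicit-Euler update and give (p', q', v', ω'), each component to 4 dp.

p' = (-2.7300, 2.1800, -2.6350)
q' = (-0.7114, -0.0388, 0.4954, 0.4970)
v' = (1.2933, 1.6067, 1.3900)
ω' = (-0.1102, 1.3650, -1.1778)

new position p' = (-2.7300, 2.1800, -2.6350)
v + (F/m)dt = (1.2933, 1.6067, 1.3900)
ω×(Iω) gyroscopic = (0.1008, 0.0120, 0.0056)
α = I⁻¹(τ − ω×Iω) = (-0.2040, -0.7000, 0.4440)
new body rate ω' = (-0.1102, 1.3650, -1.1778)
q⊗(0,ω) = (-0.1614668, -1.2211736, -1.0488330, 0.8902874)
q + ½dt·q⊗(0,ω), renormalized = (-0.7114, -0.0388, 0.4954, 0.4970)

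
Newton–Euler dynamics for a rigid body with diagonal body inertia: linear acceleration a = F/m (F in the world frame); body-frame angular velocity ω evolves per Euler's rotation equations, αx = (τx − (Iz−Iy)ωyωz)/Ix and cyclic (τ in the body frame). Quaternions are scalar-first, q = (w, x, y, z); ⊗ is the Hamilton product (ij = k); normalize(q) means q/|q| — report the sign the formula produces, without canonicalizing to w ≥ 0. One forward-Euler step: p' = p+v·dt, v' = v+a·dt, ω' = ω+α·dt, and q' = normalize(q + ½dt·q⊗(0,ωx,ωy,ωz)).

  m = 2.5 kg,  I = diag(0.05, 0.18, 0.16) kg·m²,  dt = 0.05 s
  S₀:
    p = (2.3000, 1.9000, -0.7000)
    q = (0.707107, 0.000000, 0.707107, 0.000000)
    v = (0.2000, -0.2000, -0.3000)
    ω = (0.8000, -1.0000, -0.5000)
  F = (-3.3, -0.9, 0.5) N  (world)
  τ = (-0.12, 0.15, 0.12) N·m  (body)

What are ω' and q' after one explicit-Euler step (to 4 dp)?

α = I⁻¹(τ − ω×Iω) = (-2.2000, 0.5889, 1.4000)
new body rate ω' = (0.6900, -0.9706, -0.4300)
2q̇ = q⊗(0,ω) = (0.7071070, 0.2121321, -0.7071070, -0.9192391)
q + ½dt·q⊗(0,ω), renormalized = (0.7244, 0.0053, 0.6890, -0.0230)

ω' = (0.6900, -0.9706, -0.4300)
q' = (0.7244, 0.0053, 0.6890, -0.0230)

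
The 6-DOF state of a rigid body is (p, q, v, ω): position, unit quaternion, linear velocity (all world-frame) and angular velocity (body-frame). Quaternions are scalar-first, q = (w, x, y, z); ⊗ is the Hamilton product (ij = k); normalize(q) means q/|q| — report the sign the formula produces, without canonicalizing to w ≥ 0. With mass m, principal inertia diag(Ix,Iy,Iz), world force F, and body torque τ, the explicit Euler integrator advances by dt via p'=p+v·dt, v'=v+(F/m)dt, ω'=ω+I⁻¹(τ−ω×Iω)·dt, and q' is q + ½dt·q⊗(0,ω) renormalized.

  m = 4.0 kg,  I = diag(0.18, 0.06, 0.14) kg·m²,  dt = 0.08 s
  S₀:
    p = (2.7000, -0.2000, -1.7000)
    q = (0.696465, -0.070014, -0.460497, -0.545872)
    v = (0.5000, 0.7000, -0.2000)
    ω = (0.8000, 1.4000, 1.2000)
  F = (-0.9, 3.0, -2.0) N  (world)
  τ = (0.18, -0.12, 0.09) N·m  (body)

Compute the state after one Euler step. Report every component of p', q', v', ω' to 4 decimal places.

p' = (2.7400, -0.1440, -1.7160)
q' = (0.7483, -0.0391, -0.4342, -0.5000)
v' = (0.4820, 0.7600, -0.2400)
ω' = (0.8203, 1.1888, 1.3282)

(τ − ω×Iω)/I = (0.2533, -2.6400, 1.6029)
new body rate ω' = (0.8203, 1.1888, 1.3282)
q⊗(0,ω) = (1.3557534, 0.7687964, 0.6223702, 1.1061360)
q + ½dt·q⊗(0,ω), renormalized = (0.7483, -0.0391, -0.4342, -0.5000)
a = F/m = (-0.2250, 0.7500, -0.5000)
p' = p + v·dt = (2.7400, -0.1440, -1.7160)
v' = v + a·dt = (0.4820, 0.7600, -0.2400)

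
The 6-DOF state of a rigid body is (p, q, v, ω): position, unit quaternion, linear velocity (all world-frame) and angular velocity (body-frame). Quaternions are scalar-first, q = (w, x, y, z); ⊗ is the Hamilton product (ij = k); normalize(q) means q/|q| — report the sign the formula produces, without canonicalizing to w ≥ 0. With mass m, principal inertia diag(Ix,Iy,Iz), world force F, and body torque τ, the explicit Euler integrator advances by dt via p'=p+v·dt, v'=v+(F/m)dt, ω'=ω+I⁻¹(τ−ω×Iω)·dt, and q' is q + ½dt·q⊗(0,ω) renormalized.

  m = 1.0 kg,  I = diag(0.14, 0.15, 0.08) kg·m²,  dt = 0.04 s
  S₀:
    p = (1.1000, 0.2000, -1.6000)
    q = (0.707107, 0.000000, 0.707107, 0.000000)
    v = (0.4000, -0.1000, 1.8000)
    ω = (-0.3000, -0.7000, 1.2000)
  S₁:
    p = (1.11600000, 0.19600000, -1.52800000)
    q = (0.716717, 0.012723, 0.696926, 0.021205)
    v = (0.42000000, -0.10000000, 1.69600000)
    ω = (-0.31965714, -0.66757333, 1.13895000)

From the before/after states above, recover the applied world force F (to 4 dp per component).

F = (0.5000, 0.0000, -2.6000)

Δv = v₁−v₀ = (0.02000000, 0.00000000, -0.10400000)
applied force F = (0.5000, 0.0000, -2.6000)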